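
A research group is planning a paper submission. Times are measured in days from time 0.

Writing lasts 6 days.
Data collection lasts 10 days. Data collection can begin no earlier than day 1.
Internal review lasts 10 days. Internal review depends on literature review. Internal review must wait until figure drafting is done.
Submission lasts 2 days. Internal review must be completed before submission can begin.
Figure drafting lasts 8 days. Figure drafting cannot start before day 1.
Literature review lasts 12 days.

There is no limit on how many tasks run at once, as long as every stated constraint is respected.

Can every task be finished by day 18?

No

Nothing blocks writing, so it runs from day 0 to day 6.
After its own release at day 1, figure drafting can start at day 1 and finishes at day 9.
After its own release at day 1, data collection can start at day 1 and finishes at day 11.
Literature review can start immediately at day 0; it finishes at day 12.
Internal review has to wait for literature review (finishes day 12); figure drafting (finishes day 9). The latest of these is day 12, so internal review runs day 12 to 12 + 10 = day 22.
After internal review (finishes day 22), submission can start at day 22 and finishes at day 24.
The earliest everything can be done is day 24, which is after the deadline of 18, so it is not possible.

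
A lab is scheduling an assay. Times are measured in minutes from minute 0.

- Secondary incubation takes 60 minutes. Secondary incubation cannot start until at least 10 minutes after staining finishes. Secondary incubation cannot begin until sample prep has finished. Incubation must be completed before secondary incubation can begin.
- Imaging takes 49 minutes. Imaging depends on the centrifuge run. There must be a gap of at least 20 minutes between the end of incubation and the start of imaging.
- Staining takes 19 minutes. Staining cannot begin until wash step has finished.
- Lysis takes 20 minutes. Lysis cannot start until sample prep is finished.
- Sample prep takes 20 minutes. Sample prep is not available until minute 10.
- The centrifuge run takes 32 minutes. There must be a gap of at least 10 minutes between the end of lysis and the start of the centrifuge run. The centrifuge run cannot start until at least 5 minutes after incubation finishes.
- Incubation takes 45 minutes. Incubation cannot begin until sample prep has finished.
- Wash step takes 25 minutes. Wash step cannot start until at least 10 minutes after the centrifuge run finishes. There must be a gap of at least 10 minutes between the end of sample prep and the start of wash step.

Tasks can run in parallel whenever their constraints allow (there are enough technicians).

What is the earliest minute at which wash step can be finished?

147

After its own release at minute 10, sample prep can start at minute 10 and finishes at minute 30.
Incubation cannot begin until sample prep (finishes minute 30). It runs from minute 30 to 30 + 45 = minute 75.
After sample prep (finishes minute 30), lysis can start at minute 30 and finishes at minute 50.
The centrifuge run cannot start until lysis (finishes minute 50, plus 10-minute gap → minute 60); incubation (finishes minute 75, plus 5-minute gap → minute 80). The controlling bound is minute 80, so the centrifuge run finishes at 80 + 32 = minute 112.
Wash step has to wait for the centrifuge run (finishes minute 112, plus 10-minute gap → minute 122); sample prep (finishes minute 30, plus 10-minute gap → minute 40). The latest of these is minute 122, so wash step runs minute 122 to 122 + 25 = minute 147.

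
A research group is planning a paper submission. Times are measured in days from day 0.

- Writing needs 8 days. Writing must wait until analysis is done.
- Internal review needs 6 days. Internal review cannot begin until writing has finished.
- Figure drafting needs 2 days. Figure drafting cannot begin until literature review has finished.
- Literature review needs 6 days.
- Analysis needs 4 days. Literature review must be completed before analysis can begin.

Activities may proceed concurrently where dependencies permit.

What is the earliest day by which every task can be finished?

Literature review has no prerequisites, so it starts at day 0 and finishes at day 6.
After literature review (finishes day 6), figure drafting can start at day 6 and finishes at day 8.
Analysis waits on literature review (finishes day 6), so it starts at day 6 and finishes at 6 + 4 = day 10.
Writing cannot begin until analysis (finishes day 10). It runs from day 10 to 10 + 8 = day 18.
After writing (finishes day 18), internal review can start at day 18 and finishes at day 24.
All tasks are finished once the last one completes. Finish times: Literature review at 6, Analysis at 10, Figure drafting at 8, Writing at 18, Internal review at 24. The latest is day 24.

24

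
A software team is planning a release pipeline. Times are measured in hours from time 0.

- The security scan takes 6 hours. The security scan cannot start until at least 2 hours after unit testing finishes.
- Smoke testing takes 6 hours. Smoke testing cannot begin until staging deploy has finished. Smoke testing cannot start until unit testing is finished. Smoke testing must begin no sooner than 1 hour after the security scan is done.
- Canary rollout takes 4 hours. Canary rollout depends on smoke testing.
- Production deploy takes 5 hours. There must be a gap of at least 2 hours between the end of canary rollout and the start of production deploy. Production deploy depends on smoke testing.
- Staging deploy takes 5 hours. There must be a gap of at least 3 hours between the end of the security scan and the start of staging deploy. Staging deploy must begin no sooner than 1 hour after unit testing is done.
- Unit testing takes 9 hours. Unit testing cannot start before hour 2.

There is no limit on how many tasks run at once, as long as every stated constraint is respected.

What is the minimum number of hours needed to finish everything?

Unit testing cannot begin until its own release at hour 2. It runs from hour 2 to 2 + 9 = hour 11.
The security scan waits on unit testing (finishes hour 11, plus 2-hour gap → hour 13), so it starts at hour 13 and finishes at 13 + 6 = hour 19.
Staging deploy cannot start until the security scan (finishes hour 19, plus 3-hour gap → hour 22); unit testing (finishes hour 11, plus 1-hour gap → hour 12). The controlling bound is hour 22, so staging deploy finishes at 22 + 5 = hour 27.
For smoke testing: staging deploy (finishes hour 27); unit testing (finishes hour 11); the security scan (finishes hour 19, plus 1-hour gap → hour 20). Taking the maximum gives a start of hour 27, and it finishes at 27 + 6 = hour 33.
Canary rollout cannot begin until smoke testing (finishes hour 33). It runs from hour 33 to 33 + 4 = hour 37.
For production deploy: canary rollout (finishes hour 37, plus 2-hour gap → hour 39); smoke testing (finishes hour 33). Taking the maximum gives a start of hour 39, and it finishes at 39 + 5 = hour 44.
All tasks are finished once the last one completes. Finish times: Unit testing at 11, The security scan at 19, Staging deploy at 27, Smoke testing at 33, Canary rollout at 37, Production deploy at 44. The latest is hour 44.

44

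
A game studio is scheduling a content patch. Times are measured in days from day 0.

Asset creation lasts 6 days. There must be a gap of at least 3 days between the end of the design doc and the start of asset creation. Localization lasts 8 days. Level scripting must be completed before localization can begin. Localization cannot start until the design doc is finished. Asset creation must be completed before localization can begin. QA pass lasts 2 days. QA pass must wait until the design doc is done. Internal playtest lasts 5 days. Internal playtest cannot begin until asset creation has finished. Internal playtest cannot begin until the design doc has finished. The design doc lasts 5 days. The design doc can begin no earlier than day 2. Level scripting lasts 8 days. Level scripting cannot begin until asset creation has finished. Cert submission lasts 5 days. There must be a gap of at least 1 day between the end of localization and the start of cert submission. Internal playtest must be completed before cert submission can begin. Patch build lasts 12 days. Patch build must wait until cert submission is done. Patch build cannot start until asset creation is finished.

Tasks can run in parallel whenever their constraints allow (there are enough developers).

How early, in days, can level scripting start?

The design doc waits on its own release at day 2, so it starts at day 2 and finishes at 2 + 5 = day 7.
Asset creation cannot begin until the design doc (finishes day 7, plus 3-day gap → day 10). It runs from day 10 to 10 + 6 = day 16.
Level scripting waits on asset creation (finishes day 16), so the earliest it can start is day 16.

16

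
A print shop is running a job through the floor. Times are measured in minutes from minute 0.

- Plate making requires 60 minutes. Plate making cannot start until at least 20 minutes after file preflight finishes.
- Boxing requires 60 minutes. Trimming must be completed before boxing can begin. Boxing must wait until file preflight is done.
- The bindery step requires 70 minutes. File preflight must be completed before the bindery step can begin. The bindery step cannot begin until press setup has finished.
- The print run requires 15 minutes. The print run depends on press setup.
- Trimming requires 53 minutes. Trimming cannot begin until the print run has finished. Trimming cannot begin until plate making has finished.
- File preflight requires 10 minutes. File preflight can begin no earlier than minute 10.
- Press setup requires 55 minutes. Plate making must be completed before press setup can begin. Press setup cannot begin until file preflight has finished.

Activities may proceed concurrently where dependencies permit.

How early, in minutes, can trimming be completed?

223

File preflight waits on its own release at minute 10, so it starts at minute 10 and finishes at 10 + 10 = minute 20.
Plate making cannot begin until file preflight (finishes minute 20, plus 20-minute gap → minute 40). It runs from minute 40 to 40 + 60 = minute 100.
Press setup has to wait for plate making (finishes minute 100); file preflight (finishes minute 20). The latest of these is minute 100, so press setup runs minute 100 to 100 + 55 = minute 155.
After press setup (finishes minute 155), the print run can start at minute 155 and finishes at minute 170.
Trimming has to wait for the print run (finishes minute 170); plate making (finishes minute 100). The latest of these is minute 170, so trimming runs minute 170 to 170 + 53 = minute 223.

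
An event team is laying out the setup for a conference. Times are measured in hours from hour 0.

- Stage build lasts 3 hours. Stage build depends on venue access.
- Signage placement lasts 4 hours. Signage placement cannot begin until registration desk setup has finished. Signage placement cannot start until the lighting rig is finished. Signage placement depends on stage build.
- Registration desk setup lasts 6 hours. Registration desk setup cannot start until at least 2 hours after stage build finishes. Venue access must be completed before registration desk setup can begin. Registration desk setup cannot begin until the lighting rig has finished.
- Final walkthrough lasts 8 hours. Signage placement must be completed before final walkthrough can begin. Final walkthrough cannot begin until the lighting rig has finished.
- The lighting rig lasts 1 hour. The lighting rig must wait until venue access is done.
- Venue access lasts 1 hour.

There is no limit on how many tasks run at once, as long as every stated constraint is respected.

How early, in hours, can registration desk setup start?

6

Venue access can start immediately at hour 0; it finishes at hour 1.
The lighting rig cannot begin until venue access (finishes hour 1). It runs from hour 1 to 1 + 1 = hour 2.
After venue access (finishes hour 1), stage build can start at hour 1 and finishes at hour 4.
Registration desk setup waits on stage build (finishes hour 4, plus 2-hour gap → hour 6); venue access (finishes hour 1); the lighting rig (finishes hour 2). The latest of these is hour 6, which is the earliest registration desk setup can start.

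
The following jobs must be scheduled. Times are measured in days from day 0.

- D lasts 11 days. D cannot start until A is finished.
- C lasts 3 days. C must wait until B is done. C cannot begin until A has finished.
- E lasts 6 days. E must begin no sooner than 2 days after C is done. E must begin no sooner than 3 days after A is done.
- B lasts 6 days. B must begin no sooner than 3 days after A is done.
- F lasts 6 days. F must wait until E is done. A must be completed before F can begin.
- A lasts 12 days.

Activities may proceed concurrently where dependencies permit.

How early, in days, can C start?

21

A has no prerequisites, so it starts at day 0 and finishes at day 12.
After A (finishes day 12, plus 3-day gap → day 15), B can start at day 15 and finishes at day 21.
C waits on B (finishes day 21); A (finishes day 12). The latest of these is day 21, which is the earliest C can start.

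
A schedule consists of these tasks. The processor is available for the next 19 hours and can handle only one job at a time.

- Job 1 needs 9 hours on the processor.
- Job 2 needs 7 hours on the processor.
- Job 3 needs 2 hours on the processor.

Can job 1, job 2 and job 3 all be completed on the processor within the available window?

Yes

Running back to back, the jobs need 9 + 7 + 2 = 18 hours on the processor.
Since 18 ≤ 19, they fit within the window.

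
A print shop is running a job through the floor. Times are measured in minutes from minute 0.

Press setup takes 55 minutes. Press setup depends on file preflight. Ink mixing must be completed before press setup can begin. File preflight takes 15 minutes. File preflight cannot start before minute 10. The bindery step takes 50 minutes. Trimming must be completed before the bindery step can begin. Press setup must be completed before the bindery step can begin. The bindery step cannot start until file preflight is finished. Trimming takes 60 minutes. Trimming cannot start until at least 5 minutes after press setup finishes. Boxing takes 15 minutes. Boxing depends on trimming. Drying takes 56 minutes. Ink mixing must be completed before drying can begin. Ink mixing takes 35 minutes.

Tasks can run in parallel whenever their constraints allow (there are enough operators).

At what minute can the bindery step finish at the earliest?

205

Nothing blocks ink mixing, so it runs from minute 0 to minute 35.
File preflight waits on its own release at minute 10, so it starts at minute 10 and finishes at 10 + 15 = minute 25.
Press setup has to wait for file preflight (finishes minute 25); ink mixing (finishes minute 35). The latest of these is minute 35, so press setup runs minute 35 to 35 + 55 = minute 90.
Trimming waits on press setup (finishes minute 90, plus 5-minute gap → minute 95), so it starts at minute 95 and finishes at 95 + 60 = minute 155.
For the bindery step: trimming (finishes minute 155); press setup (finishes minute 90); file preflight (finishes minute 25). Taking the maximum gives a start of minute 155, and it finishes at 155 + 50 = minute 205.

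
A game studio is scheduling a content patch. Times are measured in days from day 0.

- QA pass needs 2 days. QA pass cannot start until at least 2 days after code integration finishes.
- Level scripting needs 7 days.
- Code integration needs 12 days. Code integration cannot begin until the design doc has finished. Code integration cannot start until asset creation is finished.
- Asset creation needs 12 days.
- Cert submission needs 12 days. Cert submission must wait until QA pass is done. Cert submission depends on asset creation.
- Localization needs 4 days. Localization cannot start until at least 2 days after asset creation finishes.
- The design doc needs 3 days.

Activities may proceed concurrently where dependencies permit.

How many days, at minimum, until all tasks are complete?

Level scripting can start immediately at day 0; it finishes at day 7.
Nothing blocks asset creation, so it runs from day 0 to day 12.
After asset creation (finishes day 12, plus 2-day gap → day 14), localization can start at day 14 and finishes at day 18.
The design doc has no prerequisites, so it starts at day 0 and finishes at day 3.
For code integration: the design doc (finishes day 3); asset creation (finishes day 12). Taking the maximum gives a start of day 12, and it finishes at 12 + 12 = day 24.
After code integration (finishes day 24, plus 2-day gap → day 26), QA pass can start at day 26 and finishes at day 28.
Cert submission cannot start until QA pass (finishes day 28); asset creation (finishes day 12). The controlling bound is day 28, so cert submission finishes at 28 + 12 = day 40.
All tasks are finished once the last one completes. Finish times: The design doc at 3, Asset creation at 12, Level scripting at 7, Code integration at 24, Localization at 18, QA pass at 28, Cert submission at 40. The latest is day 40.

40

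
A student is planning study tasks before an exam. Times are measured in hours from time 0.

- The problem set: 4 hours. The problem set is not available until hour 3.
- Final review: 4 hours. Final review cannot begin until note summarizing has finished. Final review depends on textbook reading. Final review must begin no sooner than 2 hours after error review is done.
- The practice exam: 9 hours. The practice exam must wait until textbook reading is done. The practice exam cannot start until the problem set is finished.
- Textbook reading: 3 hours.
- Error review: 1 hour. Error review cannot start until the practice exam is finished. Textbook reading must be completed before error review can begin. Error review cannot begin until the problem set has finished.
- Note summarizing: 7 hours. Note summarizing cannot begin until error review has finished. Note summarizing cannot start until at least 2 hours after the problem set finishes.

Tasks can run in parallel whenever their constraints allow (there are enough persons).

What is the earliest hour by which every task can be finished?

After its own release at hour 3, the problem set can start at hour 3 and finishes at hour 7.
Textbook reading has no prerequisites, so it starts at hour 0 and finishes at hour 3.
The practice exam has to wait for textbook reading (finishes hour 3); the problem set (finishes hour 7). The latest of these is hour 7, so the practice exam runs hour 7 to 7 + 9 = hour 16.
Error review needs all of the practice exam (finishes hour 16); textbook reading (finishes hour 3); the problem set (finishes hour 7). That puts its earliest start at hour 16; it finishes at 16 + 1 = hour 17.
For note summarizing: error review (finishes hour 17); the problem set (finishes hour 7, plus 2-hour gap → hour 9). Taking the maximum gives a start of hour 17, and it finishes at 17 + 7 = hour 24.
Final review has to wait for note summarizing (finishes hour 24); textbook reading (finishes hour 3); error review (finishes hour 17, plus 2-hour gap → hour 19). The latest of these is hour 24, so final review runs hour 24 to 24 + 4 = hour 28.
All tasks are finished once the last one completes. Finish times: Textbook reading at 3, The problem set at 7, The practice exam at 16, Error review at 17, Note summarizing at 24, Final review at 28. The latest is hour 28.

28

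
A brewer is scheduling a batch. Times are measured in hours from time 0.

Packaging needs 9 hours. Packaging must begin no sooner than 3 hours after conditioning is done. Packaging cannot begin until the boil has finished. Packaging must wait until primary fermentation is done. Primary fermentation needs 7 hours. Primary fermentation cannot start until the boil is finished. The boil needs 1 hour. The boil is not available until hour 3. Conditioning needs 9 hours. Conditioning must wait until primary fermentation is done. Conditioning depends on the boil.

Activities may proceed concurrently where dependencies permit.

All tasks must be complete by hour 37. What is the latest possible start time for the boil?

8

Packaging has no dependents, so it just needs to finish by hour 37. Starting by 37 − 9 = hour 28 achieves that.
Conditioning must finish before packaging (must start by hour 28, minus 3-hour gap → hour 25). With a 9-hour duration, conditioning must start by 25 − 9 = hour 16.
For primary fermentation: conditioning (must start by hour 16); packaging (must start by hour 28). The most restrictive is hour 16; with a 7-hour duration, primary fermentation must start by hour 9.
The boil has several dependents: primary fermentation (must start by hour 9); conditioning (must start by hour 16); packaging (must start by hour 28). The earliest of those limits is hour 9, so the boil must start by 9 − 1 = hour 8.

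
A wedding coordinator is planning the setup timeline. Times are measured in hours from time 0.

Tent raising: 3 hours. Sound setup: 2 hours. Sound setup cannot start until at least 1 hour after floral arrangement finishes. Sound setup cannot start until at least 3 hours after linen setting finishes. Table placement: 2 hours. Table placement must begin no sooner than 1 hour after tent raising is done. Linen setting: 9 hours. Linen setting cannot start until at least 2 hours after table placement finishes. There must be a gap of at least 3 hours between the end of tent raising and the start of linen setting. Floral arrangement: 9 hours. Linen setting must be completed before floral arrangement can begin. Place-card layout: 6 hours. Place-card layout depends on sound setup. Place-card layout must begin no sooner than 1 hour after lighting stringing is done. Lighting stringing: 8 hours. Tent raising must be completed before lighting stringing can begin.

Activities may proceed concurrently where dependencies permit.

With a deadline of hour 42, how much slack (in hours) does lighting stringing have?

Nothing blocks tent raising, so it runs from hour 0 to hour 3.
Lighting stringing waits on tent raising (finishes hour 3), so it starts at hour 3 and finishes at 3 + 8 = hour 11.

Working backward from the deadline:
Place-card layout has no dependents, so it just needs to finish by hour 42. Starting by 42 − 6 = hour 36 achieves that.
Lighting stringing feeds into place-card layout (must start by hour 36, minus 1-hour gap → hour 35); so lighting stringing must finish by hour 35 and therefore start by hour 27.
So lighting stringing can start as early as hour 3 and as late as hour 27, giving 27 − 3 = 24 hours of slack.

24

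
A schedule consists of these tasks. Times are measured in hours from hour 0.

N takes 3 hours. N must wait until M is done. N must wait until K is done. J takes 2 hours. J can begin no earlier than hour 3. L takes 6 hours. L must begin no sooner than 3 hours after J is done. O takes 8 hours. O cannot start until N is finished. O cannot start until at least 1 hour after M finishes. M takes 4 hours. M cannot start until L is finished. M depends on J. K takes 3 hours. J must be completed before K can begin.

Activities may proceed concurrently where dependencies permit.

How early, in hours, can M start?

J cannot begin until its own release at hour 3. It runs from hour 3 to 3 + 2 = hour 5.
L cannot begin until J (finishes hour 5, plus 3-hour gap → hour 8). It runs from hour 8 to 8 + 6 = hour 14.
M waits on L (finishes hour 14); J (finishes hour 5). The latest of these is hour 14, which is the earliest M can start.

14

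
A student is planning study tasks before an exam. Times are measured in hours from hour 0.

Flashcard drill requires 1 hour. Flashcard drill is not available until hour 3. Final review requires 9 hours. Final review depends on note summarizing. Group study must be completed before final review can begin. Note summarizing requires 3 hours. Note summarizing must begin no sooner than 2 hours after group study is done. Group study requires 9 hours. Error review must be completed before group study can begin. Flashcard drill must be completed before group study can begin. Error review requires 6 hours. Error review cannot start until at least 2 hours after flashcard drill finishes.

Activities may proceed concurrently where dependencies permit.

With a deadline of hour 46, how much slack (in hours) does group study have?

11

Flashcard drill cannot begin until its own release at hour 3. It runs from hour 3 to 3 + 1 = hour 4.
Error review waits on flashcard drill (finishes hour 4, plus 2-hour gap → hour 6), so it starts at hour 6 and finishes at 6 + 6 = hour 12.
Group study cannot start until error review (finishes hour 12); flashcard drill (finishes hour 4). The controlling bound is hour 12, so group study finishes at 12 + 9 = hour 21.

Working backward from the deadline:
Final review must finish by hour 46; it takes 9 hours, so it must start by 46 − 9 = hour 37.
Since final review (must start by hour 37) depends on it, note summarizing must finish by hour 37. Backing off its 3-hour duration gives a latest start of hour 34.
For group study: note summarizing (must start by hour 34, minus 2-hour gap → hour 32); final review (must start by hour 37). The most restrictive is hour 32; with a 9-hour duration, group study must start by hour 23.
So group study can start as early as hour 12 and as late as hour 23, giving 23 − 12 = 11 hours of slack.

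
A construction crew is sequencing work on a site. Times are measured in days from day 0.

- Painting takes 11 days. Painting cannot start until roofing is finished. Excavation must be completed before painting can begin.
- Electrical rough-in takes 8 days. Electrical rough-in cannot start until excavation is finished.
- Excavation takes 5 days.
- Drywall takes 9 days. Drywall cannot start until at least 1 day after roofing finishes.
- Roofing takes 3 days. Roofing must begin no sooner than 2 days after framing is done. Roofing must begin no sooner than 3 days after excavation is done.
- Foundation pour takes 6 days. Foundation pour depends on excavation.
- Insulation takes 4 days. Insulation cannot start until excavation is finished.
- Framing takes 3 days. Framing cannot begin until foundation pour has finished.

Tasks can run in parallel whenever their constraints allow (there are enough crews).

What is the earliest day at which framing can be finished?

Excavation has no prerequisites, so it starts at day 0 and finishes at day 5.
Foundation pour waits on excavation (finishes day 5), so it starts at day 5 and finishes at 5 + 6 = day 11.
After foundation pour (finishes day 11), framing can start at day 11 and finishes at day 14.

14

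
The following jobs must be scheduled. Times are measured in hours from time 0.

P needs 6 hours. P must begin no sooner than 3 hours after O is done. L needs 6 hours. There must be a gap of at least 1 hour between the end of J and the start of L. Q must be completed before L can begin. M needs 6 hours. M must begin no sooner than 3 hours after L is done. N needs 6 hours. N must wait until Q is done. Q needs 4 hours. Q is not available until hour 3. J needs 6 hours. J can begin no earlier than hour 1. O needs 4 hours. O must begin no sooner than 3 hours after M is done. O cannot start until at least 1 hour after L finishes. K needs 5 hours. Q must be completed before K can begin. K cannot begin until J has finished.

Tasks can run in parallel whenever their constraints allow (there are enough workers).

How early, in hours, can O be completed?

30

Q cannot begin until its own release at hour 3. It runs from hour 3 to 3 + 4 = hour 7.
After its own release at hour 1, J can start at hour 1 and finishes at hour 7.
For L: J (finishes hour 7, plus 1-hour gap → hour 8); Q (finishes hour 7). Taking the maximum gives a start of hour 8, and it finishes at 8 + 6 = hour 14.
M waits on L (finishes hour 14, plus 3-hour gap → hour 17), so it starts at hour 17 and finishes at 17 + 6 = hour 23.
O has to wait for M (finishes hour 23, plus 3-hour gap → hour 26); L (finishes hour 14, plus 1-hour gap → hour 15). The latest of these is hour 26, so O runs hour 26 to 26 + 4 = hour 30.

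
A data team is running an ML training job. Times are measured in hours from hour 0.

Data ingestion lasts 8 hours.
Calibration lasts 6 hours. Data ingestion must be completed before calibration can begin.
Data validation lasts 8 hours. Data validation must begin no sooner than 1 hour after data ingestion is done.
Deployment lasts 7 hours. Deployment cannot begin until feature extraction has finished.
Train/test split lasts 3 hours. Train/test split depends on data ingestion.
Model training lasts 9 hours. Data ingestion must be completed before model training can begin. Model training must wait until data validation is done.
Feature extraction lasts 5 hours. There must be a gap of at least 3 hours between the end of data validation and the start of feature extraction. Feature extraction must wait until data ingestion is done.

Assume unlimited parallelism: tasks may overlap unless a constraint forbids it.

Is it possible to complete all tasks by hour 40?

Nothing blocks data ingestion, so it runs from hour 0 to hour 8.
Calibration waits on data ingestion (finishes hour 8), so it starts at hour 8 and finishes at 8 + 6 = hour 14.
Train/test split cannot begin until data ingestion (finishes hour 8). It runs from hour 8 to 8 + 3 = hour 11.
Data validation waits on data ingestion (finishes hour 8, plus 1-hour gap → hour 9), so it starts at hour 9 and finishes at 9 + 8 = hour 17.
Model training has to wait for data ingestion (finishes hour 8); data validation (finishes hour 17). The latest of these is hour 17, so model training runs hour 17 to 17 + 9 = hour 26.
For feature extraction: data validation (finishes hour 17, plus 3-hour gap → hour 20); data ingestion (finishes hour 8). Taking the maximum gives a start of hour 20, and it finishes at 20 + 5 = hour 25.
After feature extraction (finishes hour 25), deployment can start at hour 25 and finishes at hour 32.
Every task is finished by hour 32, which is no later than the deadline of 40, so the schedule is feasible.

Yes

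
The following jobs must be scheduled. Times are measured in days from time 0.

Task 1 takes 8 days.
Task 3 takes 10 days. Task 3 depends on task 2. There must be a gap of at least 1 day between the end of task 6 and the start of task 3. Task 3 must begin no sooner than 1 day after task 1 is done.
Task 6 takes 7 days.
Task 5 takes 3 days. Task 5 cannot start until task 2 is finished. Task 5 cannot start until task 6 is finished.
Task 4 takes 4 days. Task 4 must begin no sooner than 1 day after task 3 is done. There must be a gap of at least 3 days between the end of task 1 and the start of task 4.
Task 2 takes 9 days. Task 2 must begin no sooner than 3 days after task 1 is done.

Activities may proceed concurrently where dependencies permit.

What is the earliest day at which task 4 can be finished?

35

Task 6 can start immediately at day 0; it finishes at day 7.
Task 1 has no prerequisites, so it starts at day 0 and finishes at day 8.
Task 2 waits on task 1 (finishes day 8, plus 3-day gap → day 11), so it starts at day 11 and finishes at 11 + 9 = day 20.
Task 3 cannot start until task 2 (finishes day 20); task 6 (finishes day 7, plus 1-day gap → day 8); task 1 (finishes day 8, plus 1-day gap → day 9). The controlling bound is day 20, so task 3 finishes at 20 + 10 = day 30.
Task 4 has to wait for task 3 (finishes day 30, plus 1-day gap → day 31); task 1 (finishes day 8, plus 3-day gap → day 11). The latest of these is day 31, so task 4 runs day 31 to 31 + 4 = day 35.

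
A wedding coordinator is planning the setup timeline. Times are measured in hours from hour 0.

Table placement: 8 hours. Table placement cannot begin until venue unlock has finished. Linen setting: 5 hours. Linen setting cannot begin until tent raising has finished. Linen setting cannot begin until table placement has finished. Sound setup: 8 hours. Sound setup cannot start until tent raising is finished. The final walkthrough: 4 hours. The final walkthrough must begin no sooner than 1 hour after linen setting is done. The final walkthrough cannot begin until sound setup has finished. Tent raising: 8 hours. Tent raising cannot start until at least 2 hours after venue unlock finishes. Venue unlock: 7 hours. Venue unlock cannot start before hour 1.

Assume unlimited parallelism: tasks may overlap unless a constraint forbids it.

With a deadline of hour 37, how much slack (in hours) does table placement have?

Venue unlock waits on its own release at hour 1, so it starts at hour 1 and finishes at 1 + 7 = hour 8.
After venue unlock (finishes hour 8), table placement can start at hour 8 and finishes at hour 16.

Working backward from the deadline:
Nothing follows the final walkthrough; the deadline of hour 37 is its only limit. It must start by 37 − 4 = hour 33.
Since the final walkthrough (must start by hour 33, minus 1-hour gap → hour 32) depends on it, linen setting must finish by hour 32. Backing off its 5-hour duration gives a latest start of hour 27.
Table placement feeds into linen setting (must start by hour 27); so table placement must finish by hour 27 and therefore start by hour 19.
So table placement can start as early as hour 8 and as late as hour 19, giving 19 − 8 = 11 hours of slack.

11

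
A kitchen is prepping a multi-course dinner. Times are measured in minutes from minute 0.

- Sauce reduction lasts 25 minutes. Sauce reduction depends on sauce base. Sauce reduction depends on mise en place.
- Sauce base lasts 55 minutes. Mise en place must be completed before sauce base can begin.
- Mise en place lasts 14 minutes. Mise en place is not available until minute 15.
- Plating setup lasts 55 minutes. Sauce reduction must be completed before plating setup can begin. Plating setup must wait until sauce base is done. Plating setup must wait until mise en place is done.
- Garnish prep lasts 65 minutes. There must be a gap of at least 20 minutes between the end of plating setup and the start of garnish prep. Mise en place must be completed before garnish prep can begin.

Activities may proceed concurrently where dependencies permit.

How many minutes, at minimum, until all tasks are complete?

After its own release at minute 15, mise en place can start at minute 15 and finishes at minute 29.
Sauce base waits on mise en place (finishes minute 29), so it starts at minute 29 and finishes at 29 + 55 = minute 84.
Sauce reduction cannot start until sauce base (finishes minute 84); mise en place (finishes minute 29). The controlling bound is minute 84, so sauce reduction finishes at 84 + 25 = minute 109.
Plating setup has to wait for sauce reduction (finishes minute 109); sauce base (finishes minute 84); mise en place (finishes minute 29). The latest of these is minute 109, so plating setup runs minute 109 to 109 + 55 = minute 164.
Garnish prep cannot start until plating setup (finishes minute 164, plus 20-minute gap → minute 184); mise en place (finishes minute 29). The controlling bound is minute 184, so garnish prep finishes at 184 + 65 = minute 249.
All tasks are finished once the last one completes. Finish times: Mise en place at 29, Sauce base at 84, Sauce reduction at 109, Plating setup at 164, Garnish prep at 249. The latest is minute 249.

249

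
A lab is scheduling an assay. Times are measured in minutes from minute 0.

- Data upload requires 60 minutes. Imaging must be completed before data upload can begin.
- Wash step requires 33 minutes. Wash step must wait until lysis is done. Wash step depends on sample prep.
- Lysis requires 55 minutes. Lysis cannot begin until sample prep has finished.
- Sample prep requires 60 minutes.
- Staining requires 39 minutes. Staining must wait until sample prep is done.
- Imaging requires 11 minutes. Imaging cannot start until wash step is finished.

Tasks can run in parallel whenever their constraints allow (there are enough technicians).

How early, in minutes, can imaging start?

Sample prep can start immediately at minute 0; it finishes at minute 60.
Lysis waits on sample prep (finishes minute 60), so it starts at minute 60 and finishes at 60 + 55 = minute 115.
Wash step has to wait for lysis (finishes minute 115); sample prep (finishes minute 60). The latest of these is minute 115, so wash step runs minute 115 to 115 + 33 = minute 148.
Imaging waits on wash step (finishes minute 148), so the earliest it can start is minute 148.

148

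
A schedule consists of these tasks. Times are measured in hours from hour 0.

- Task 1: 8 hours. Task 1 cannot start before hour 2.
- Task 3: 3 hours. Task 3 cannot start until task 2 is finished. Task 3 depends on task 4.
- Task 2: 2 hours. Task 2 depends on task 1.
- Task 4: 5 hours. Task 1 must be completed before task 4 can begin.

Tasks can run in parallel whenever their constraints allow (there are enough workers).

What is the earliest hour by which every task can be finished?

Task 1 waits on its own release at hour 2, so it starts at hour 2 and finishes at 2 + 8 = hour 10.
Task 4 waits on task 1 (finishes hour 10), so it starts at hour 10 and finishes at 10 + 5 = hour 15.
Task 2 waits on task 1 (finishes hour 10), so it starts at hour 10 and finishes at 10 + 2 = hour 12.
For task 3: task 2 (finishes hour 12); task 4 (finishes hour 15). Taking the maximum gives a start of hour 15, and it finishes at 15 + 3 = hour 18.
All tasks are finished once the last one completes. Finish times: Task 1 at 10, Task 2 at 12, Task 3 at 18, Task 4 at 15. The latest is hour 18.

18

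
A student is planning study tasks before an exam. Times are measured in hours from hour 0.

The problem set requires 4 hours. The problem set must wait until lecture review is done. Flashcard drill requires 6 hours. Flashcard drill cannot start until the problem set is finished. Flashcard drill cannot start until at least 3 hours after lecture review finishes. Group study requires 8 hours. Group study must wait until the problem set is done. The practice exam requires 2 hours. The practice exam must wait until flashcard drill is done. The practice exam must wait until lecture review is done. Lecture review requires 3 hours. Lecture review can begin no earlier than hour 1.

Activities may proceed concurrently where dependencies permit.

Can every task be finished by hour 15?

Lecture review waits on its own release at hour 1, so it starts at hour 1 and finishes at 1 + 3 = hour 4.
The problem set waits on lecture review (finishes hour 4), so it starts at hour 4 and finishes at 4 + 4 = hour 8.
Group study waits on the problem set (finishes hour 8), so it starts at hour 8 and finishes at 8 + 8 = hour 16.
Flashcard drill has to wait for the problem set (finishes hour 8); lecture review (finishes hour 4, plus 3-hour gap → hour 7). The latest of these is hour 8, so flashcard drill runs hour 8 to 8 + 6 = hour 14.
The practice exam cannot start until flashcard drill (finishes hour 14); lecture review (finishes hour 4). The controlling bound is hour 14, so the practice exam finishes at 14 + 2 = hour 16.
The earliest everything can be done is hour 16, which is after the deadline of 15, so it is not possible.

No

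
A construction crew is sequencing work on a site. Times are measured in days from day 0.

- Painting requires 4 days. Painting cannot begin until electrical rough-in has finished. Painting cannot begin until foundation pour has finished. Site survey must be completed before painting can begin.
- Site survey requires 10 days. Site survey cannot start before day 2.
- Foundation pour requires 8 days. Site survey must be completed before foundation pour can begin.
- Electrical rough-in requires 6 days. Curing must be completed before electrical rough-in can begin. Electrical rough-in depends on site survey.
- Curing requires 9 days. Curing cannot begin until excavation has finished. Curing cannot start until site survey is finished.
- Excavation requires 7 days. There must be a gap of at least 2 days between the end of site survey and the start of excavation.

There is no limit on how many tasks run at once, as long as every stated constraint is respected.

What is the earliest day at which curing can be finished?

30

After its own release at day 2, site survey can start at day 2 and finishes at day 12.
Excavation waits on site survey (finishes day 12, plus 2-day gap → day 14), so it starts at day 14 and finishes at 14 + 7 = day 21.
Curing has to wait for excavation (finishes day 21); site survey (finishes day 12). The latest of these is day 21, so curing runs day 21 to 21 + 9 = day 30.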